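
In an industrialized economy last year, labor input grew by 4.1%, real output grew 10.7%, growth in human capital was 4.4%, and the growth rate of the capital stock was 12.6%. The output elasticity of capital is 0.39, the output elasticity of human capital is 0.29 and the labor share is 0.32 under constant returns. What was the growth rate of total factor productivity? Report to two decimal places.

Labor's share = 1 − 0.39 − 0.29 = 0.32.
The capital stock: 0.39 × 12.6 = 4.914 pp.
Human capital: 0.29 × 4.4 = 1.276 pp.
Labor input: 0.32 × 4.1 = 1.312 pp.
TFP growth = 10.7 − 7.502 = 3.198%.

Total factor productivity growth was 3.20%.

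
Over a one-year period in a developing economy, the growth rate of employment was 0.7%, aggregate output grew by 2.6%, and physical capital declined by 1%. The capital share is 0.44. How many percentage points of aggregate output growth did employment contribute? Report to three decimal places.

Labor's share = 1 − 0.44 = 0.56.
Contribution = share × growth = 0.56 × 0.7 = 0.392 pp.

0.392 pp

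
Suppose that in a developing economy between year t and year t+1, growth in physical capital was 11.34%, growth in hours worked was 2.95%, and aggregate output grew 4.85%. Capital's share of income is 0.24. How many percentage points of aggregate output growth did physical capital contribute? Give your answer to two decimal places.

2.72 pp

Contribution = share × growth = 0.24 × 11.34 = 2.7216 pp.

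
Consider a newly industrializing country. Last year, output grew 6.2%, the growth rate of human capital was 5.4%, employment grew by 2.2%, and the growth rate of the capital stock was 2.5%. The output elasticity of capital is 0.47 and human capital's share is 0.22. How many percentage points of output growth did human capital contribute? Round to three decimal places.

Contribution = share × growth = 0.22 × 5.4 = 1.188 pp.

1.188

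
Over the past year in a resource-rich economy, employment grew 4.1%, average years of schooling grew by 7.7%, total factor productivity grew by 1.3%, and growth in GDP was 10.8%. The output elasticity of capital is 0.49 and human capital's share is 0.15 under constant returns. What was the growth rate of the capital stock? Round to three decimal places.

The capital stock growth was 14.018%.

Labor's share = 1 − 0.49 − 0.15 = 0.36.
gY = gA + 0.15×7.7 + 0.36×4.1 + 0.49×g.
0.49×g = 10.8 − 1.3 − 2.631 = 6.869.
g = 6.869 / 0.49 = 14.01837%.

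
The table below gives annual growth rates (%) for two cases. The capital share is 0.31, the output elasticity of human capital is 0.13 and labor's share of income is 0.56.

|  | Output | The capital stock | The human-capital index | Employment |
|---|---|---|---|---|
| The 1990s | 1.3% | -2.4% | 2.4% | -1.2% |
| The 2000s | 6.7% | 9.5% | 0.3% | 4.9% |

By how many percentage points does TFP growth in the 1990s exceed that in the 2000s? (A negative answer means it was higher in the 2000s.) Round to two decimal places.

1.43 percentage points

Labor's share = 1 − 0.31 − 0.13 = 0.56.
The 1990s: TFP = 1.3 + 0.744 − 0.312 + 0.672 = 2.404%.
The 2000s: TFP = 6.7 − 2.945 − 0.039 − 2.744 = 0.972%.
Difference = 2.404 − (0.972) = 1.432 pp.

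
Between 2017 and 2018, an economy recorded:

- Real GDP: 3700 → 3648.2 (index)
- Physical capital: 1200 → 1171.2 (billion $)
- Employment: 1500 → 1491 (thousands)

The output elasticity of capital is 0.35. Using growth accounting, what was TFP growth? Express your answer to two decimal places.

-0.17%

Real GDP growth = (3648.2 − 3700) / 3700 = -1.4%.
Physical capital growth = (1171.2 − 1200) / 1200 = -2.4%.
Employment growth = (1491 − 1500) / 1500 = -0.6%.
Labor's share = 1 − 0.35 = 0.65.
Physical capital: 0.35 × (-2.4) = -0.84 pp.
Employment: 0.65 × (-0.6) = -0.39 pp.
TFP growth = -1.4 + 1.23 = -0.17%.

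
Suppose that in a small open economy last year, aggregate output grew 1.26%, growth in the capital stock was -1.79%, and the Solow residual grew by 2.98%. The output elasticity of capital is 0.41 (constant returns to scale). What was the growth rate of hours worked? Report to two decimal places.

Labor's share = 1 − 0.41 = 0.59.
gY = gA + 0.41×(-1.79) + 0.59×g.
0.59×g = 1.26 − 2.98 + 0.7339 = -0.9861.
g = -0.9861 / 0.59 = -1.6714%.

-1.67%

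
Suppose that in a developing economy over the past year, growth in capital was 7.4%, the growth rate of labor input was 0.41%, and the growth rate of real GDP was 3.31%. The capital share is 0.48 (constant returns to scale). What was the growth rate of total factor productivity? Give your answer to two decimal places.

Labor's share = 1 − 0.48 = 0.52.
Capital: 0.48 × 7.4 = 3.552 pp.
Labor input: 0.52 × 0.41 = 0.2132 pp.
TFP growth = 3.31 − 3.7652 = -0.4552%.

-0.46%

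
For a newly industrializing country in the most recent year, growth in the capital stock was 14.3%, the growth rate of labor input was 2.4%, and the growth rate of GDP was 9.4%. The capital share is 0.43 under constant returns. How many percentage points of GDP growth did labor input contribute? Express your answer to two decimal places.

Labor's share = 1 − 0.43 = 0.57.
Contribution = share × growth = 0.57 × 2.4 = 1.368 pp.

1.37 percentage points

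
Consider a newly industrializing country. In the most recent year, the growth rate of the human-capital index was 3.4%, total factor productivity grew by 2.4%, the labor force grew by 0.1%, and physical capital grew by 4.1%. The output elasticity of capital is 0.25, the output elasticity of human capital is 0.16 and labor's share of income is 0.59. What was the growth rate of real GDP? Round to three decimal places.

Real GDP growth was 4.028%.

Labor's share = 1 − 0.25 − 0.16 = 0.59.
Physical capital: 0.25 × 4.1 = 1.025 pp.
The human-capital index: 0.16 × 3.4 = 0.544 pp.
The labor force: 0.59 × 0.1 = 0.059 pp.
Output growth = 2.4 + 1.628 = 4.028%.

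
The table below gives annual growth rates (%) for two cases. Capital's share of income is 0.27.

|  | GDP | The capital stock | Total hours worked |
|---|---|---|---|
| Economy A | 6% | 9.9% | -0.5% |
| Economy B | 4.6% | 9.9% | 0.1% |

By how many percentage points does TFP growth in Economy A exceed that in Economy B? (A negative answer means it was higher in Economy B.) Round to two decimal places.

1.84 percentage points

Labor's share = 1 − 0.27 = 0.73.
Economy A: TFP = 6 − 2.673 + 0.365 = 3.692%.
Economy B: TFP = 4.6 − 2.673 − 0.073 = 1.854%.
Difference = 3.692 − (1.854) = 1.838 pp.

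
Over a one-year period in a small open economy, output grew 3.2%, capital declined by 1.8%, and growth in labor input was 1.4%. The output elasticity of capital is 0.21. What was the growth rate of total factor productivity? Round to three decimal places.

Labor's share = 1 − 0.21 = 0.79.
Capital: 0.21 × (-1.8) = -0.378 pp.
Labor input: 0.79 × 1.4 = 1.106 pp.
TFP growth = 3.2 − 0.728 = 2.472%.

2.472%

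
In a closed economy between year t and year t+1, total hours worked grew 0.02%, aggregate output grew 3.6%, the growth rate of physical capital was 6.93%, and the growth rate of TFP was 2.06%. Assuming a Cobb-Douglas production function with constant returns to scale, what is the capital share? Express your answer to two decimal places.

gY = gA + α·gK + (1−α)·gL, so gY − gA − gL = α(gK − gL).
3.6 − 2.06 − 0.02 = α × (6.93 − 0.02).
1.52 = 6.91 α, so α = 0.22.

The capital share is 0.22.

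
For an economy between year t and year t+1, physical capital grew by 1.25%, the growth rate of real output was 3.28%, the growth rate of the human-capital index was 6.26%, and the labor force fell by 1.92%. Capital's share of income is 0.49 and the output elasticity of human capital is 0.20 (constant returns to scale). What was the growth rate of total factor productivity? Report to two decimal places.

Total factor productivity grew 2.01%.

Labor's share = 1 − 0.49 − 0.2 = 0.31.
Physical capital: 0.49 × 1.25 = 0.6125 pp.
The human-capital index: 0.2 × 6.26 = 1.252 pp.
The labor force: 0.31 × (-1.92) = -0.5952 pp.
TFP growth = 3.28 − 1.2693 = 2.0107%.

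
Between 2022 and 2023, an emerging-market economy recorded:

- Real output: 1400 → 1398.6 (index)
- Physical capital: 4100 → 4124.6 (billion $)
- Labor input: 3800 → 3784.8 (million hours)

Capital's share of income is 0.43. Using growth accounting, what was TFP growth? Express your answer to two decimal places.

-0.13%

Real output growth = (1398.6 − 1400) / 1400 = -0.1%.
Physical capital growth = (4124.6 − 4100) / 4100 = 0.6%.
Labor input growth = (3784.8 − 3800) / 3800 = -0.4%.
Labor's share = 1 − 0.43 = 0.57.
Physical capital: 0.43 × 0.6 = 0.258 pp.
Labor input: 0.57 × (-0.4) = -0.228 pp.
TFP growth = -0.1 − 0.03 = -0.13%.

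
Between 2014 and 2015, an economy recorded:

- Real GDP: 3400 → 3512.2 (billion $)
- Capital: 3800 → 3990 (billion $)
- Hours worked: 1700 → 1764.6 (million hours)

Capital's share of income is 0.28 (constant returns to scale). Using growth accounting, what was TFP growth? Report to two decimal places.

Real GDP growth = (3512.2 − 3400) / 3400 = 3.3%.
Capital growth = (3990 − 3800) / 3800 = 5%.
Hours worked growth = (1764.6 − 1700) / 1700 = 3.8%.
Labor's share = 1 − 0.28 = 0.72.
Capital: 0.28 × 5 = 1.4 pp.
Hours worked: 0.72 × 3.8 = 2.736 pp.
TFP growth = 3.3 − 4.136 = -0.836%.

-0.84%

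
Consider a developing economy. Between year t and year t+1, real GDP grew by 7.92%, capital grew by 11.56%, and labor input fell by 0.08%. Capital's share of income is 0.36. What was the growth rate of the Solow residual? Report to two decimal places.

The Solow residual growth was 3.81%.

Labor's share = 1 − 0.36 = 0.64.
Capital: 0.36 × 11.56 = 4.1616 pp.
Labor input: 0.64 × (-0.08) = -0.0512 pp.
TFP growth = 7.92 − 4.1104 = 3.8096%.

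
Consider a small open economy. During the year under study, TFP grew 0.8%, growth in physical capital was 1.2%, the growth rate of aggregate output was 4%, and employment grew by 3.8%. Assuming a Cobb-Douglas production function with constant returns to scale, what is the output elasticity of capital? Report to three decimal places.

gY = gA + α·gK + (1−α)·gL, so gY − gA − gL = α(gK − gL).
4 − 0.8 − 3.8 = α × (1.2 − 3.8).
-0.6 = -2.6 α, so α = 0.23077.

0.231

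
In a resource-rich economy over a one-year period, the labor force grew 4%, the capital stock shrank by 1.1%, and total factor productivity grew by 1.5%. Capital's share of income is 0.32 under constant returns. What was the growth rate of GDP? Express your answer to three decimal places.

GDP grew 3.868%.

Labor's share = 1 − 0.32 = 0.68.
The capital stock: 0.32 × (-1.1) = -0.352 pp.
The labor force: 0.68 × 4 = 2.72 pp.
Output growth = 1.5 + 2.368 = 3.868%.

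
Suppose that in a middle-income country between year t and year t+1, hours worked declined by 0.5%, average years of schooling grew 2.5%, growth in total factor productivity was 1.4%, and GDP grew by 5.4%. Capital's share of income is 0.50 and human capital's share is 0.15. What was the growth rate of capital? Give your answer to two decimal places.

7.60%

Labor's share = 1 − 0.5 − 0.15 = 0.35.
gY = gA + 0.15×2.5 + 0.35×(-0.5) + 0.5×g.
0.5×g = 5.4 − 1.4 − 0.2 = 3.8.
g = 3.8 / 0.5 = 7.6%.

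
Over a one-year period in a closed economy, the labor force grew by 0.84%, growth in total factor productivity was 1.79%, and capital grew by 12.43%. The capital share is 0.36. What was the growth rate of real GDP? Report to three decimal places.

Labor's share = 1 − 0.36 = 0.64.
Capital: 0.36 × 12.43 = 4.4748 pp.
The labor force: 0.64 × 0.84 = 0.5376 pp.
Output growth = 1.79 + 5.0124 = 6.8024%.

6.802%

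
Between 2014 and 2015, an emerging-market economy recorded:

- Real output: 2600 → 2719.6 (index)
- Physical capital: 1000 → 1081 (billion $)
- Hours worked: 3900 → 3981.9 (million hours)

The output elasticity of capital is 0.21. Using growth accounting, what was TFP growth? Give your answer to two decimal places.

Real output growth = (2719.6 − 2600) / 2600 = 4.6%.
Physical capital growth = (1081 − 1000) / 1000 = 8.1%.
Hours worked growth = (3981.9 − 3900) / 3900 = 2.1%.
Labor's share = 1 − 0.21 = 0.79.
Physical capital: 0.21 × 8.1 = 1.701 pp.
Hours worked: 0.79 × 2.1 = 1.659 pp.
TFP growth = 4.6 − 3.36 = 1.24%.

TFP grew 1.24%.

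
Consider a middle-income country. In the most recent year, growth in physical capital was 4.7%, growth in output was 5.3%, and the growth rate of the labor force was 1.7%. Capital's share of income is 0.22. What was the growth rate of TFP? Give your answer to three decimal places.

2.940%

Labor's share = 1 − 0.22 = 0.78.
Physical capital: 0.22 × 4.7 = 1.034 pp.
The labor force: 0.78 × 1.7 = 1.326 pp.
TFP growth = 5.3 − 2.36 = 2.94%.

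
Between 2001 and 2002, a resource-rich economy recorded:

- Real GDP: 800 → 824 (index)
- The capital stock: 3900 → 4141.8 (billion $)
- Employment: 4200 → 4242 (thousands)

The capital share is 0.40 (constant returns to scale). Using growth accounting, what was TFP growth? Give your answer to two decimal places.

Real GDP growth = (824 − 800) / 800 = 3%.
The capital stock growth = (4141.8 − 3900) / 3900 = 6.2%.
Employment growth = (4242 − 4200) / 4200 = 1%.
Labor's share = 1 − 0.4 = 0.6.
The capital stock: 0.4 × 6.2 = 2.48 pp.
Employment: 0.6 × 1 = 0.6 pp.
TFP growth = 3 − 3.08 = -0.08%.

-0.08%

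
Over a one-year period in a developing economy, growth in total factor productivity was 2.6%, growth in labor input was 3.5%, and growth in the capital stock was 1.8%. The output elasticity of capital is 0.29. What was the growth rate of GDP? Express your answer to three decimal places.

Labor's share = 1 − 0.29 = 0.71.
The capital stock: 0.29 × 1.8 = 0.522 pp.
Labor input: 0.71 × 3.5 = 2.485 pp.
Output growth = 2.6 + 3.007 = 5.607%.

GDP growth was 5.607%.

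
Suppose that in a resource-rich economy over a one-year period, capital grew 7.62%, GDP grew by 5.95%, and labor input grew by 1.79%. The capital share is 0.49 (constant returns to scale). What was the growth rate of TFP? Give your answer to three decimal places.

1.303%

Labor's share = 1 − 0.49 = 0.51.
Capital: 0.49 × 7.62 = 3.7338 pp.
Labor input: 0.51 × 1.79 = 0.9129 pp.
TFP growth = 5.95 − 4.6467 = 1.3033%.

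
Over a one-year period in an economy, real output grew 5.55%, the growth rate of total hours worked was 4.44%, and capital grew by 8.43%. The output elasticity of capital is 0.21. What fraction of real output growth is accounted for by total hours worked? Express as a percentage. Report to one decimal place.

Labor's share = 1 − 0.21 = 0.79.
Total hours worked contributed 0.79 × 4.44 = 3.5076 pp.
Share of growth = 3.5076 / 5.55 × 100 = 63.2%.

Total hours worked accounted for 63.2% of growth.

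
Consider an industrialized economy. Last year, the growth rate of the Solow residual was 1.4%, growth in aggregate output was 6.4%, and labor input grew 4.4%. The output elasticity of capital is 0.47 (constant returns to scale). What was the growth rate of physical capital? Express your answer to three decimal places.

Labor's share = 1 − 0.47 = 0.53.
gY = gA + 0.53×4.4 + 0.47×g.
0.47×g = 6.4 − 1.4 − 2.332 = 2.668.
g = 2.668 / 0.47 = 5.6766%.

5.677%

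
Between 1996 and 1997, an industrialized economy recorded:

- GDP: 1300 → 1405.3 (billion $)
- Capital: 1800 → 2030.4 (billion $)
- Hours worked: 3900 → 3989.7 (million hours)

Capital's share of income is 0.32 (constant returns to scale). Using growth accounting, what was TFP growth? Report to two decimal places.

TFP grew 2.44%.

GDP growth = (1405.3 − 1300) / 1300 = 8.1%.
Capital growth = (2030.4 − 1800) / 1800 = 12.8%.
Hours worked growth = (3989.7 − 3900) / 3900 = 2.3%.
Labor's share = 1 − 0.32 = 0.68.
Capital: 0.32 × 12.8 = 4.096 pp.
Hours worked: 0.68 × 2.3 = 1.564 pp.
TFP growth = 8.1 − 5.66 = 2.44%.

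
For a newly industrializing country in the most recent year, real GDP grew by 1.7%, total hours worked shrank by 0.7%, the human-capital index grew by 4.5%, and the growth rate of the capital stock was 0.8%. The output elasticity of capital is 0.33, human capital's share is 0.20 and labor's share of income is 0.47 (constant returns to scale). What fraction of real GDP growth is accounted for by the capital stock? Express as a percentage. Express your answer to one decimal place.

The capital stock contributed 0.33 × 0.8 = 0.264 pp.
Share of growth = 0.264 / 1.7 × 100 = 15.529%.

The capital stock accounted for 15.5% of growth.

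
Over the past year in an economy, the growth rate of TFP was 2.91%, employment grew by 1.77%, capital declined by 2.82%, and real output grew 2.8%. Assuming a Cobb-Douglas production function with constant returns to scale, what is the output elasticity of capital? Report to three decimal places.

α = 0.410

gY = gA + α·gK + (1−α)·gL, so gY − gA − gL = α(gK − gL).
2.8 − 2.91 − 1.77 = α × (-2.82 − 1.77).
-1.88 = -4.59 α, so α = 0.40959.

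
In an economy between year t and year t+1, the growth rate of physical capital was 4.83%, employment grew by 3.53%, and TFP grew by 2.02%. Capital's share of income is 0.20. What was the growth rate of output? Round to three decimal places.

Labor's share = 1 − 0.2 = 0.8.
Physical capital: 0.2 × 4.83 = 0.966 pp.
Employment: 0.8 × 3.53 = 2.824 pp.
Output growth = 2.02 + 3.79 = 5.81%.

Output growth was 5.810%.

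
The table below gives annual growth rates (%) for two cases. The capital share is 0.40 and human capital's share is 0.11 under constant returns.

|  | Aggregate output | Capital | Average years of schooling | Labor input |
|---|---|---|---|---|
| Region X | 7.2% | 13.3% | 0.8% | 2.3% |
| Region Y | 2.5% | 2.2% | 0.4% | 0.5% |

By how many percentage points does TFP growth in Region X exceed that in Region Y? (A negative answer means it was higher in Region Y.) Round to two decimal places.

-0.67 percentage points

Labor's share = 1 − 0.4 − 0.11 = 0.49.
Region X: TFP = 7.2 − 5.32 − 0.088 − 1.127 = 0.665%.
Region Y: TFP = 2.5 − 0.88 − 0.044 − 0.245 = 1.331%.
Difference = 0.665 − (1.331) = -0.666 pp.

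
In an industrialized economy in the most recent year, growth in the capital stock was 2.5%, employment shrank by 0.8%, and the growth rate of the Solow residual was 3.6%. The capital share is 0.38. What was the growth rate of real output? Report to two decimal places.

Labor's share = 1 − 0.38 = 0.62.
The capital stock: 0.38 × 2.5 = 0.95 pp.
Employment: 0.62 × (-0.8) = -0.496 pp.
Output growth = 3.6 + 0.454 = 4.054%.

4.05%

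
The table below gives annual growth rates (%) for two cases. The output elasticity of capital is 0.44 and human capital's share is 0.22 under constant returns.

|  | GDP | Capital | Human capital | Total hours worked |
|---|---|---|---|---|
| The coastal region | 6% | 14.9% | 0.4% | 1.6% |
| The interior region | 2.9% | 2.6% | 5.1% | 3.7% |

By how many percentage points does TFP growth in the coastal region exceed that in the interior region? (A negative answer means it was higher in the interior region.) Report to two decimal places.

Labor's share = 1 − 0.44 − 0.22 = 0.34.
The coastal region: TFP = 6 − 6.556 − 0.088 − 0.544 = -1.188%.
The interior region: TFP = 2.9 − 1.144 − 1.122 − 1.258 = -0.624%.
Difference = -1.188 − (-0.624) = -0.564 pp.

-0.56 percentage points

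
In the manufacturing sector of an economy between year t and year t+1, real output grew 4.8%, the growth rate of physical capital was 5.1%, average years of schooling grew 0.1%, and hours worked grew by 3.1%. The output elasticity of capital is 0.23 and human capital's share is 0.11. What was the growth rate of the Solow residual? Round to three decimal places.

Labor's share = 1 − 0.23 − 0.11 = 0.66.
Physical capital: 0.23 × 5.1 = 1.173 pp.
Average years of schooling: 0.11 × 0.1 = 0.011 pp.
Hours worked: 0.66 × 3.1 = 2.046 pp.
TFP growth = 4.8 − 3.23 = 1.57%.

1.570%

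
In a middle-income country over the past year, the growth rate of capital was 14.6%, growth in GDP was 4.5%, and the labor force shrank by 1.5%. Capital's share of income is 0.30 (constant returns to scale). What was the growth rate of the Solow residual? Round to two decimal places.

1.17%

Labor's share = 1 − 0.3 = 0.7.
Capital: 0.3 × 14.6 = 4.38 pp.
The labor force: 0.7 × (-1.5) = -1.05 pp.
TFP growth = 4.5 − 3.33 = 1.17%.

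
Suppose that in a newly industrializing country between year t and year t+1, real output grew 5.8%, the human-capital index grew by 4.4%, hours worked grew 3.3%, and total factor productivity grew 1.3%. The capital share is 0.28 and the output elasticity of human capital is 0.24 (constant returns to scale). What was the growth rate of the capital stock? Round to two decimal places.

Labor's share = 1 − 0.28 − 0.24 = 0.48.
gY = gA + 0.24×4.4 + 0.48×3.3 + 0.28×g.
0.28×g = 5.8 − 1.3 − 2.64 = 1.86.
g = 1.86 / 0.28 = 6.6429%.

The capital stock grew 6.64%.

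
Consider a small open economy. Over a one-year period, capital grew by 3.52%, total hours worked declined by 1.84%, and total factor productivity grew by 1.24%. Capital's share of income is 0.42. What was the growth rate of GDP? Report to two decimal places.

1.65%

Labor's share = 1 − 0.42 = 0.58.
Capital: 0.42 × 3.52 = 1.4784 pp.
Total hours worked: 0.58 × (-1.84) = -1.0672 pp.
Output growth = 1.24 + 0.4112 = 1.6512%.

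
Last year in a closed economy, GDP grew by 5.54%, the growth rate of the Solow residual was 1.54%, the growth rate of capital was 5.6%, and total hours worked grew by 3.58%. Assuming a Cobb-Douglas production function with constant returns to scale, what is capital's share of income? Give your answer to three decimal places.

Capital's share of income is 0.208.

gY = gA + α·gK + (1−α)·gL, so gY − gA − gL = α(gK − gL).
5.54 − 1.54 − 3.58 = α × (5.6 − 3.58).
0.42 = 2.02 α, so α = 0.20792.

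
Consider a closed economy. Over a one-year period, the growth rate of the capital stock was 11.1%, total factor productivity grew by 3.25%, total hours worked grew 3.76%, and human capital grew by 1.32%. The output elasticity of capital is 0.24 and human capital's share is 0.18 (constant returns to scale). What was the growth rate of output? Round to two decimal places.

Labor's share = 1 − 0.24 − 0.18 = 0.58.
The capital stock: 0.24 × 11.1 = 2.664 pp.
Human capital: 0.18 × 1.32 = 0.2376 pp.
Total hours worked: 0.58 × 3.76 = 2.1808 pp.
Output growth = 3.25 + 5.0824 = 8.3324%.

8.33%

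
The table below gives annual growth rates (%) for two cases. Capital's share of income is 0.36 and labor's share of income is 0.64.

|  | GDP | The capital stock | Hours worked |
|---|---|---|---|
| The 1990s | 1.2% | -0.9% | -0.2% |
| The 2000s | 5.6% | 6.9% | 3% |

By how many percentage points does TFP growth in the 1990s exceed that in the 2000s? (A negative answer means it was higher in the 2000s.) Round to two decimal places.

Labor's share = 1 − 0.36 = 0.64.
The 1990s: TFP = 1.2 + 0.324 + 0.128 = 1.652%.
The 2000s: TFP = 5.6 − 2.484 − 1.92 = 1.196%.
Difference = 1.652 − (1.196) = 0.456 pp.

0.46 percentage points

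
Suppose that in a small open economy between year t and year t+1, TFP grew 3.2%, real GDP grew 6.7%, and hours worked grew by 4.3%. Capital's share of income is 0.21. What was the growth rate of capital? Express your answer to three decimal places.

0.490%

Labor's share = 1 − 0.21 = 0.79.
gY = gA + 0.79×4.3 + 0.21×g.
0.21×g = 6.7 − 3.2 − 3.397 = 0.103.
g = 0.103 / 0.21 = 0.49048%.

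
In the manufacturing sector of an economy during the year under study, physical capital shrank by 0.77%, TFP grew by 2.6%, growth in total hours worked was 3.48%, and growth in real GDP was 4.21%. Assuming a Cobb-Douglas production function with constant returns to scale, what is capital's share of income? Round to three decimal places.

gY = gA + α·gK + (1−α)·gL, so gY − gA − gL = α(gK − gL).
4.21 − 2.6 − 3.48 = α × (-0.77 − 3.48).
-1.87 = -4.25 α, so α = 0.44.

Capital's share of income is 0.440.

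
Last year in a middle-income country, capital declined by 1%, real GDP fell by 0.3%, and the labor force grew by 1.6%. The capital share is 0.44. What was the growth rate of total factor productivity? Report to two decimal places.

-0.76%

Labor's share = 1 − 0.44 = 0.56.
Capital: 0.44 × (-1) = -0.44 pp.
The labor force: 0.56 × 1.6 = 0.896 pp.
TFP growth = -0.3 − 0.456 = -0.756%.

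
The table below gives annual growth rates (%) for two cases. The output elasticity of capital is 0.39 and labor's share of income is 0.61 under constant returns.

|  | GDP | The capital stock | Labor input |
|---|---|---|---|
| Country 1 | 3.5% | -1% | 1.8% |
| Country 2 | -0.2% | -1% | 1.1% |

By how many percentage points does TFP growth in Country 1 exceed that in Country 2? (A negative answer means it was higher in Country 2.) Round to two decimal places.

Labor's share = 1 − 0.39 = 0.61.
Country 1: TFP = 3.5 + 0.39 − 1.098 = 2.792%.
Country 2: TFP = -0.2 + 0.39 − 0.671 = -0.481%.
Difference = 2.792 − (-0.481) = 3.273 pp.

3.27 percentage points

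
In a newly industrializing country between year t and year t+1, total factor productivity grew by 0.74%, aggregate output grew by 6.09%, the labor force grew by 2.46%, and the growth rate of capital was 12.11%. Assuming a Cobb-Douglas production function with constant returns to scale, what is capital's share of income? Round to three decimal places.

gY = gA + α·gK + (1−α)·gL, so gY − gA − gL = α(gK − gL).
6.09 − 0.74 − 2.46 = α × (12.11 − 2.46).
2.89 = 9.65 α, so α = 0.29948.

α = 0.299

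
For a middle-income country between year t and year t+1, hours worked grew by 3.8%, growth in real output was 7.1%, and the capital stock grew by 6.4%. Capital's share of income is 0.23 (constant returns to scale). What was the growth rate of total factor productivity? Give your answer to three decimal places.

2.702%

Labor's share = 1 − 0.23 = 0.77.
The capital stock: 0.23 × 6.4 = 1.472 pp.
Hours worked: 0.77 × 3.8 = 2.926 pp.
TFP growth = 7.1 − 4.398 = 2.702%.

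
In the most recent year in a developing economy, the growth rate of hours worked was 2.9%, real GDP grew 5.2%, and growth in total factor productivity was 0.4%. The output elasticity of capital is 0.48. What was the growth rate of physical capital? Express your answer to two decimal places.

6.86%

Labor's share = 1 − 0.48 = 0.52.
gY = gA + 0.52×2.9 + 0.48×g.
0.48×g = 5.2 − 0.4 − 1.508 = 3.292.
g = 3.292 / 0.48 = 6.8583%.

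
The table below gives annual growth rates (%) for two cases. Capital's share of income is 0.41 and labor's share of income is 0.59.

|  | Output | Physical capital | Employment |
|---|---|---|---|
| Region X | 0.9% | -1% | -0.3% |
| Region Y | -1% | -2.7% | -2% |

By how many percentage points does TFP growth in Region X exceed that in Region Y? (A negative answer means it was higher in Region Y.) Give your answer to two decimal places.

Labor's share = 1 − 0.41 = 0.59.
Region X: TFP = 0.9 + 0.41 + 0.177 = 1.487%.
Region Y: TFP = -1 + 1.107 + 1.18 = 1.287%.
Difference = 1.487 − (1.287) = 0.2 pp.

0.20 percentage points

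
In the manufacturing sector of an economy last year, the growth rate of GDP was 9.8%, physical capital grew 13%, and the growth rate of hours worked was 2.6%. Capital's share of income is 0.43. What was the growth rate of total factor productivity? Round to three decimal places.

Labor's share = 1 − 0.43 = 0.57.
Physical capital: 0.43 × 13 = 5.59 pp.
Hours worked: 0.57 × 2.6 = 1.482 pp.
TFP growth = 9.8 − 7.072 = 2.728%.

2.728%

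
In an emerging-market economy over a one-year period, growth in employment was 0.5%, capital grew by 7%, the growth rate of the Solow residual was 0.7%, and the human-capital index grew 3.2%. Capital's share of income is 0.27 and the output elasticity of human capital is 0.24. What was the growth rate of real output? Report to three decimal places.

Labor's share = 1 − 0.27 − 0.24 = 0.49.
Capital: 0.27 × 7 = 1.89 pp.
The human-capital index: 0.24 × 3.2 = 0.768 pp.
Employment: 0.49 × 0.5 = 0.245 pp.
Output growth = 0.7 + 2.903 = 3.603%.

3.603%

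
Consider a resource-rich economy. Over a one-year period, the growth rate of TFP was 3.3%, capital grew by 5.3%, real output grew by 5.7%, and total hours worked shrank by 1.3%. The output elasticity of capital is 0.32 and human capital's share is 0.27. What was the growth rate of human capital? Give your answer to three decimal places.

4.581%

Labor's share = 1 − 0.32 − 0.27 = 0.41.
gY = gA + 0.32×5.3 + 0.41×(-1.3) + 0.27×g.
0.27×g = 5.7 − 3.3 − 1.163 = 1.237.
g = 1.237 / 0.27 = 4.58148%.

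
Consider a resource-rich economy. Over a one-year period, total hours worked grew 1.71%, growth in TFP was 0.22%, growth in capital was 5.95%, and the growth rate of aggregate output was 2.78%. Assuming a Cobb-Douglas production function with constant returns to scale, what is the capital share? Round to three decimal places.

0.200

gY = gA + α·gK + (1−α)·gL, so gY − gA − gL = α(gK − gL).
2.78 − 0.22 − 1.71 = α × (5.95 − 1.71).
0.85 = 4.24 α, so α = 0.20047.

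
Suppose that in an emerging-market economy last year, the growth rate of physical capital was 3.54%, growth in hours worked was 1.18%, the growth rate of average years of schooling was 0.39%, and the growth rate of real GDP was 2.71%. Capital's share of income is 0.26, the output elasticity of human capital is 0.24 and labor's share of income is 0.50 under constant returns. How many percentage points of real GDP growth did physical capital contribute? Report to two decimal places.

0.92 pp

Contribution = share × growth = 0.26 × 3.54 = 0.9204 pp.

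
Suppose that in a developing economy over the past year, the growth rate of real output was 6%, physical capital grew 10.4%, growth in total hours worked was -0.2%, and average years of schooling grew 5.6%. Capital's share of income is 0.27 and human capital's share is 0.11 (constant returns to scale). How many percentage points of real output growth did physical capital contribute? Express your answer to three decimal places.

2.808

Contribution = share × growth = 0.27 × 10.4 = 2.808 pp.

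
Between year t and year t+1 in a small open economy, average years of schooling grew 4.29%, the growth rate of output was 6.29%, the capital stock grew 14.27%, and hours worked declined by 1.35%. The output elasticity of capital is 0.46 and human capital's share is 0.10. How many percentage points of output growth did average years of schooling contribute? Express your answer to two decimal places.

Contribution = share × growth = 0.1 × 4.29 = 0.429 pp.

0.43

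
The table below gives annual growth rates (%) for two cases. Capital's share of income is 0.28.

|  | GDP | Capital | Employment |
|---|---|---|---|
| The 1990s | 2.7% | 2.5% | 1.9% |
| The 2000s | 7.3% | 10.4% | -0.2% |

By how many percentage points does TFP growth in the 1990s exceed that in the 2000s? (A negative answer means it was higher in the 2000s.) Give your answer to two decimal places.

Labor's share = 1 − 0.28 = 0.72.
The 1990s: TFP = 2.7 − 0.7 − 1.368 = 0.632%.
The 2000s: TFP = 7.3 − 2.912 + 0.144 = 4.532%.
Difference = 0.632 − (4.532) = -3.9 pp.

-3.90 percentage points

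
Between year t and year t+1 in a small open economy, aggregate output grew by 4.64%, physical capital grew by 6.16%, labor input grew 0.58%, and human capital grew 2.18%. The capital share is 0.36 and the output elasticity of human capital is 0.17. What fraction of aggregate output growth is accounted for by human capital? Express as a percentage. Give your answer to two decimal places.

Human capital accounted for 7.99% of growth.

Human capital contributed 0.17 × 2.18 = 0.3706 pp.
Share of growth = 0.3706 / 4.64 × 100 = 7.9871%.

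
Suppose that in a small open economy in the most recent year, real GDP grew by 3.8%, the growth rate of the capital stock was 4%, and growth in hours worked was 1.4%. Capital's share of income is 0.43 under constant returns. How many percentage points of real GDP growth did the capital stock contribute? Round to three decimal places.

1.720 percentage points

Contribution = share × growth = 0.43 × 4 = 1.72 pp.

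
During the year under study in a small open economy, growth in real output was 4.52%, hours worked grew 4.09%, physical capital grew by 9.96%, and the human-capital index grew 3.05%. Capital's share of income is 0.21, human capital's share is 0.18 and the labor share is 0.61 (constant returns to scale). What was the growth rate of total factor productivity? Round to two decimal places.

Labor's share = 1 − 0.21 − 0.18 = 0.61.
Physical capital: 0.21 × 9.96 = 2.0916 pp.
The human-capital index: 0.18 × 3.05 = 0.549 pp.
Hours worked: 0.61 × 4.09 = 2.4949 pp.
TFP growth = 4.52 − 5.1355 = -0.6155%.

-0.62%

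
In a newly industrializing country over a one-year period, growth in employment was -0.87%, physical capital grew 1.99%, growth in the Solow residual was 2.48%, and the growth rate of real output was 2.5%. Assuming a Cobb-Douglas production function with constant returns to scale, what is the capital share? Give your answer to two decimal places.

The capital share is 0.31.

gY = gA + α·gK + (1−α)·gL, so gY − gA − gL = α(gK − gL).
2.5 − 2.48 + 0.87 = α × (1.99 − (-0.87)).
0.89 = 2.86 α, so α = 0.3112.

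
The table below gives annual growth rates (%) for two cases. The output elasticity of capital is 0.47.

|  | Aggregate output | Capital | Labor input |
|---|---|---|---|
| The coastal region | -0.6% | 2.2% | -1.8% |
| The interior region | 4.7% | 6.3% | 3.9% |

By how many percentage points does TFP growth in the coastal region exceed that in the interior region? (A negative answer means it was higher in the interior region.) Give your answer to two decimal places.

Labor's share = 1 − 0.47 = 0.53.
The coastal region: TFP = -0.6 − 1.034 + 0.954 = -0.68%.
The interior region: TFP = 4.7 − 2.961 − 2.067 = -0.328%.
Difference = -0.68 − (-0.328) = -0.352 pp.

-0.35 percentage points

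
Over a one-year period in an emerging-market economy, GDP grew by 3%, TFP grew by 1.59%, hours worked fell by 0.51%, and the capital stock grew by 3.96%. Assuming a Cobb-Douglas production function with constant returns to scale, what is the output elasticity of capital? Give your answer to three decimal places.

α = 0.430

gY = gA + α·gK + (1−α)·gL, so gY − gA − gL = α(gK − gL).
3 − 1.59 + 0.51 = α × (3.96 − (-0.51)).
1.92 = 4.47 α, so α = 0.42953.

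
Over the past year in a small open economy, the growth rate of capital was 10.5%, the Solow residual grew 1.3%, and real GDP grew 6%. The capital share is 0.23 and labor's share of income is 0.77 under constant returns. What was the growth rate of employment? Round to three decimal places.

Labor's share = 1 − 0.23 = 0.77.
gY = gA + 0.23×10.5 + 0.77×g.
0.77×g = 6 − 1.3 − 2.415 = 2.285.
g = 2.285 / 0.77 = 2.96753%.

2.968%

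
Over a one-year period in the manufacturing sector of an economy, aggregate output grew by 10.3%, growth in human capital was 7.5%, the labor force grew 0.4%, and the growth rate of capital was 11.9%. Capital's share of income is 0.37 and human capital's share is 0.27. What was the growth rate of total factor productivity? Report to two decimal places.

Total factor productivity grew 3.73%.

Labor's share = 1 − 0.37 − 0.27 = 0.36.
Capital: 0.37 × 11.9 = 4.403 pp.
Human capital: 0.27 × 7.5 = 2.025 pp.
The labor force: 0.36 × 0.4 = 0.144 pp.
TFP growth = 10.3 − 6.572 = 3.728%.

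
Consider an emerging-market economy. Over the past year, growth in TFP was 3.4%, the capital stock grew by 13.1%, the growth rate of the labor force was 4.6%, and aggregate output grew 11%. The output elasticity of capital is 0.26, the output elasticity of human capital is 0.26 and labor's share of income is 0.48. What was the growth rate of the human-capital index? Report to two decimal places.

7.64%

Labor's share = 1 − 0.26 − 0.26 = 0.48.
gY = gA + 0.26×13.1 + 0.48×4.6 + 0.26×g.
0.26×g = 11 − 3.4 − 5.614 = 1.986.
g = 1.986 / 0.26 = 7.6385%.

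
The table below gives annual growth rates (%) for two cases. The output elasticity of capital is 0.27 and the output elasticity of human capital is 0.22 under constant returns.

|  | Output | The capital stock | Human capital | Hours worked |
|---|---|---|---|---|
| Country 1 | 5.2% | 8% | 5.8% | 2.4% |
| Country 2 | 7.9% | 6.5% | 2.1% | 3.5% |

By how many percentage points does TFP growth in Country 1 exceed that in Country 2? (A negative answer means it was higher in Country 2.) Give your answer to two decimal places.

-3.36 percentage points

Labor's share = 1 − 0.27 − 0.22 = 0.51.
Country 1: TFP = 5.2 − 2.16 − 1.276 − 1.224 = 0.54%.
Country 2: TFP = 7.9 − 1.755 − 0.462 − 1.785 = 3.898%.
Difference = 0.54 − (3.898) = -3.358 pp.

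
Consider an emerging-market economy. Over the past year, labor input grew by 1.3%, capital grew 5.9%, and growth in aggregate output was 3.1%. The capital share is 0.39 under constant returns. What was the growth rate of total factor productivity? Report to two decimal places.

Labor's share = 1 − 0.39 = 0.61.
Capital: 0.39 × 5.9 = 2.301 pp.
Labor input: 0.61 × 1.3 = 0.793 pp.
TFP growth = 3.1 − 3.094 = 0.006%.

Total factor productivity grew 0.01%.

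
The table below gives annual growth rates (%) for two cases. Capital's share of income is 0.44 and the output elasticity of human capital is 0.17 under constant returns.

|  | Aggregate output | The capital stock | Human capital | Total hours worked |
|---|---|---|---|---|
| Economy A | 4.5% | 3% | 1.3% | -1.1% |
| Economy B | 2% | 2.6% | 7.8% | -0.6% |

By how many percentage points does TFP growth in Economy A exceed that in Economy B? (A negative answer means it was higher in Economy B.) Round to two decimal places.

3.62 percentage points

Labor's share = 1 − 0.44 − 0.17 = 0.39.
Economy A: TFP = 4.5 − 1.32 − 0.221 + 0.429 = 3.388%.
Economy B: TFP = 2 − 1.144 − 1.326 + 0.234 = -0.236%.
Difference = 3.388 − (-0.236) = 3.624 pp.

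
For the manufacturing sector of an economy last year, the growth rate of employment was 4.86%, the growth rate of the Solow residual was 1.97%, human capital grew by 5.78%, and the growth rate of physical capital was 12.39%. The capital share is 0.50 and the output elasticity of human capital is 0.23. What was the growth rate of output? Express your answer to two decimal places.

10.81%

Labor's share = 1 − 0.5 − 0.23 = 0.27.
Physical capital: 0.5 × 12.39 = 6.195 pp.
Human capital: 0.23 × 5.78 = 1.3294 pp.
Employment: 0.27 × 4.86 = 1.3122 pp.
Output growth = 1.97 + 8.8366 = 10.8066%.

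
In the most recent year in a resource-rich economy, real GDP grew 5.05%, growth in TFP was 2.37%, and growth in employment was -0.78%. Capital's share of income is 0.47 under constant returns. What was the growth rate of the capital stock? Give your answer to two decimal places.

Labor's share = 1 − 0.47 = 0.53.
gY = gA + 0.53×(-0.78) + 0.47×g.
0.47×g = 5.05 − 2.37 + 0.4134 = 3.0934.
g = 3.0934 / 0.47 = 6.5817%.

The capital stock growth was 6.58%.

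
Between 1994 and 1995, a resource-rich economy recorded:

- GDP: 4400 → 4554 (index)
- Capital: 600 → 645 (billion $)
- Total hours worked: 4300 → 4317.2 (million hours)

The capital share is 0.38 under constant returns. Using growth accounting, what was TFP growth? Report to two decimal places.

GDP growth = (4554 − 4400) / 4400 = 3.5%.
Capital growth = (645 − 600) / 600 = 7.5%.
Total hours worked growth = (4317.2 − 4300) / 4300 = 0.4%.
Labor's share = 1 − 0.38 = 0.62.
Capital: 0.38 × 7.5 = 2.85 pp.
Total hours worked: 0.62 × 0.4 = 0.248 pp.
TFP growth = 3.5 − 3.098 = 0.402%.

TFP growth was 0.40%.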